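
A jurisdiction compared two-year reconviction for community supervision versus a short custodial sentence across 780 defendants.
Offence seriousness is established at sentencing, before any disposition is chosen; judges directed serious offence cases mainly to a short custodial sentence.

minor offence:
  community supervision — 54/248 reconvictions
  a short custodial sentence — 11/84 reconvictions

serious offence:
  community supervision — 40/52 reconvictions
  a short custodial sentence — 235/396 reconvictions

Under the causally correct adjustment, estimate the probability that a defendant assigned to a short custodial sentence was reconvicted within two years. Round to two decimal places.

0.40

The offence seriousness-specific comparison favours a short custodial sentence throughout, but the pooled figures favour community supervision. The question is whether to condition on offence seriousness.
Here offence seriousness is a common cause — it drives both which disposition a case falls under and the outcome. The crude comparison mixes populations; the stratum-specific rates are the causally relevant ones.
Standardising a short custodial sentence to the population offence seriousness mix: 0.426·11/84 + 0.574·235/396 = 0.397.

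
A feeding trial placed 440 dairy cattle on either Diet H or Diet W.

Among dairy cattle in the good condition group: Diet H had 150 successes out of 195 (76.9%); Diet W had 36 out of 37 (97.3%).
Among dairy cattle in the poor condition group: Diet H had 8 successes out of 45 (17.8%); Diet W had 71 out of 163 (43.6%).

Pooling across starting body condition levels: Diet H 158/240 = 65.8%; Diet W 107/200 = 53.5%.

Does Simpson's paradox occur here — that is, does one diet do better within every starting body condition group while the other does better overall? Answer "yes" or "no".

Within each starting body condition level (good condition 76.9% vs 97.3%; poor condition 17.8% vs 43.6%), Diet W has the higher rate every time. Pooled: 65.8% vs 53.5% — Diet H has the higher rate overall. The two comparisons disagree.

yes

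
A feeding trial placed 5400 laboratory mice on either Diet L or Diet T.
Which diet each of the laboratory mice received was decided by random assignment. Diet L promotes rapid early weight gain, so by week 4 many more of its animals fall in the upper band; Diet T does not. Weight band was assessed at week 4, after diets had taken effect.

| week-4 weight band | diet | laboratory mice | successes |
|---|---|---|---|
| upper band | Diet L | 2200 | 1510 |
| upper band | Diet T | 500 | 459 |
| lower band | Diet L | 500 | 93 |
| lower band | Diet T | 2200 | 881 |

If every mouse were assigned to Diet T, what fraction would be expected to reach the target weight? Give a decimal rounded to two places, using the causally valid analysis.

0.50

Stratifying would compare diets among laboratory mice the diets themselves sorted into week-4 weight band groups — a form of selection on an intermediate. The unconditioned pooled rates give the total causal effect.
So P(outcome | do(Diet T)) is just the pooled rate for Diet T: 1340/2700 = 0.496.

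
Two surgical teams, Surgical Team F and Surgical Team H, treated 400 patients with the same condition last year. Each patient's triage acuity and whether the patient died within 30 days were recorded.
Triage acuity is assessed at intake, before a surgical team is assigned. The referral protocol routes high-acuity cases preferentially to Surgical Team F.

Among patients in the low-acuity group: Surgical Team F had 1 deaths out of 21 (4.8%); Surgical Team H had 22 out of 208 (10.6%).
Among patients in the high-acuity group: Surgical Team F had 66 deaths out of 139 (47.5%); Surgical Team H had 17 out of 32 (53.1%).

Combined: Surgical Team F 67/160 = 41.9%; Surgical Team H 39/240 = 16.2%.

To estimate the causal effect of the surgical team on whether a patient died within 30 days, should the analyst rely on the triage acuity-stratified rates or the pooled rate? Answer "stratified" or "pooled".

Here triage acuity is a common cause — it drives both which surgical team a case falls under and the outcome. The crude comparison mixes populations; the stratum-specific rates are the causally relevant ones.
Within each level — low-acuity: 4.8% vs 10.6%; high-acuity: 47.5% vs 53.1% — Surgical Team F is lower every time.

stratified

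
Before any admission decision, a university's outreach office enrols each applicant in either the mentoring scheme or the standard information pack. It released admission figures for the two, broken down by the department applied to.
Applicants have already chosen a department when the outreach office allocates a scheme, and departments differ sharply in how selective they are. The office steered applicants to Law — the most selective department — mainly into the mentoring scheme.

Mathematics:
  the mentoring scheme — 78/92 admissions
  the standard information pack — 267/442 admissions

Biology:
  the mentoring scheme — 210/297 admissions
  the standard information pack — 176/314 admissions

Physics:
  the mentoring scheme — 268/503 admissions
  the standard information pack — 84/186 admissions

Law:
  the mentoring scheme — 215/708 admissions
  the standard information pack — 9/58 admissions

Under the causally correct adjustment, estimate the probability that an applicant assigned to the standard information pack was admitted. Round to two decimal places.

0.42

the mentoring scheme is higher inside every department stratum but the standard information pack is higher in aggregate. Whether to stratify depends on how department relates to the outreach scheme.
Here department is a common cause — it drives both which outreach scheme a case falls under and the outcome. The crude comparison mixes populations; the stratum-specific rates are the causally relevant ones.
Standardising the standard information pack to the population department mix: 0.205·267/442 + 0.235·176/314 + 0.265·84/186 + 0.295·9/58 = 0.421.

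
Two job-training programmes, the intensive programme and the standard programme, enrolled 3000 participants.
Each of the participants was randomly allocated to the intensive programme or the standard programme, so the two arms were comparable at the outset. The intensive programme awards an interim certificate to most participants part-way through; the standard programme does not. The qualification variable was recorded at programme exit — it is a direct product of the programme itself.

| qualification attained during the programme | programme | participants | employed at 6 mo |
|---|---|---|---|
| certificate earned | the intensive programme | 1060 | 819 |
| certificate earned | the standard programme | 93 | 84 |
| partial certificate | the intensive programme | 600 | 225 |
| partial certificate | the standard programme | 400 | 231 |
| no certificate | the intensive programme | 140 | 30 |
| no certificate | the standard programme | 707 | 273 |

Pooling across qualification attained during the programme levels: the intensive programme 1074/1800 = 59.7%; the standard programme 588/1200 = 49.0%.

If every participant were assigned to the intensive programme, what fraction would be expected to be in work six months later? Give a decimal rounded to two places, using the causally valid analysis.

0.60

Qualification attained during the programme is downstream of the programme. One should not condition on a consequence of treatment, so the overall rates are the right comparison.
So P(outcome | do(the intensive programme)) is just the pooled rate for the intensive programme: 1074/1800 = 0.597.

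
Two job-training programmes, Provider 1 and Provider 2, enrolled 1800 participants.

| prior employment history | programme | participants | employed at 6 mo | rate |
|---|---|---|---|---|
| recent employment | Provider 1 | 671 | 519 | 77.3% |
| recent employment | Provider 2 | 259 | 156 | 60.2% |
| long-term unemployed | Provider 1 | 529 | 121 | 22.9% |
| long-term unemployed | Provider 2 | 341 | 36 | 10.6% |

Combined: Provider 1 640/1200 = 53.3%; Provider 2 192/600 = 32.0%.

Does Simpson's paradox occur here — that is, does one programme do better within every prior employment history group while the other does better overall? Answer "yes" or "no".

Within each prior employment history level (recent employment 77.3% vs 60.2%; long-term unemployed 22.9% vs 10.6%), Provider 1 has the higher rate every time. Pooled: 53.3% vs 32.0% — Provider 1 has the higher rate overall. They agree.

no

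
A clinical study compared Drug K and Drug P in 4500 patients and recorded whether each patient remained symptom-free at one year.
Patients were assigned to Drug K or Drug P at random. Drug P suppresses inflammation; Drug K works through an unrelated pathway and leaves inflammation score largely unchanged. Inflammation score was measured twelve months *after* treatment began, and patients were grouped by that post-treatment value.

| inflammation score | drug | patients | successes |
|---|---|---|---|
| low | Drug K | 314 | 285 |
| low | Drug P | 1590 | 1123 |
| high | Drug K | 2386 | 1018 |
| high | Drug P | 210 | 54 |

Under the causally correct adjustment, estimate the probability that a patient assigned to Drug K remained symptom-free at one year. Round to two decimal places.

0.48

The inflammation score-specific comparison favours Drug K throughout, but the pooled figures favour Drug P. The question is whether to condition on inflammation score.
Inflammation score lies on the pathway drug → inflammation score → outcome, so adjusting for it blocks the indirect effect. For the total causal effect of drug, use the unadjusted pooled rates.
So P(outcome | do(Drug K)) is just the pooled rate for Drug K: 1303/2700 = 0.483.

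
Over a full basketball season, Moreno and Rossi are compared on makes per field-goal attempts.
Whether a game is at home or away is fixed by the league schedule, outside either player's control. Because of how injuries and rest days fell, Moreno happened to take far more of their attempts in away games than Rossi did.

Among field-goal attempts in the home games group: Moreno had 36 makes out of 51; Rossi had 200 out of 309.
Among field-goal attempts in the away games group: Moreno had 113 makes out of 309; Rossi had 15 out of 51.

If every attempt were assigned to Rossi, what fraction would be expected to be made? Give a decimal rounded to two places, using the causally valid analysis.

The game venue-specific comparison favours Moreno throughout, but the pooled figures favour Rossi. The question is whether to condition on game venue.
Nothing the player does changes game venue; the imbalance is an allocation artefact. With game venue also predicting the outcome, the pooled figure is confounded, and the within-stratum comparison is the causal one.
Standardising Rossi to the population game venue mix: 0.500·200/309 + 0.500·15/51 = 0.471.

0.47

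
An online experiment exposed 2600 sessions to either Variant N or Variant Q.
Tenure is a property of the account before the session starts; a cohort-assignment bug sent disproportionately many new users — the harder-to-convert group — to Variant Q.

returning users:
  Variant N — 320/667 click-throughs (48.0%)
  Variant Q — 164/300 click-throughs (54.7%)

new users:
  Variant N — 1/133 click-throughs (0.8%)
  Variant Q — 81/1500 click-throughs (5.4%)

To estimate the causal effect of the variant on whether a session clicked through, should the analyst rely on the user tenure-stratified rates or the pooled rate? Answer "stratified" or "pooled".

stratified

Here user tenure is a common cause — it drives both which variant a case falls under and the outcome. The crude comparison mixes populations; the stratum-specific rates are the causally relevant ones.
Within each level — returning users: 48.0% vs 54.7%; new users: 0.8% vs 5.4% — Variant Q is higher every time.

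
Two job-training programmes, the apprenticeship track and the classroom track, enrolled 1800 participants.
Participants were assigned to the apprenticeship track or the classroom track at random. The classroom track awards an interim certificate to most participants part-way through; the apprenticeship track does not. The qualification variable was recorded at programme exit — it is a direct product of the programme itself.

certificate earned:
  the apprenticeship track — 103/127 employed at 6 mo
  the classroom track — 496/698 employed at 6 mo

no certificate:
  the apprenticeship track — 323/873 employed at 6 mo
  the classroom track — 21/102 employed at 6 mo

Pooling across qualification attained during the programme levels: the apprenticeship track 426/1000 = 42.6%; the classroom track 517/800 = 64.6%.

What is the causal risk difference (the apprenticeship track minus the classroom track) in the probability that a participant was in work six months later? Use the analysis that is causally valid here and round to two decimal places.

Qualification attained during the programme is recorded after the programme and is itself shifted by it — it sits on the causal path from programme to outcome. Conditioning on a mediator would strip out part of the effect we want; the pooled comparison gives the total causal effect.
The causal difference is the pooled difference: 0.426 − 0.646 = -0.220.

-0.22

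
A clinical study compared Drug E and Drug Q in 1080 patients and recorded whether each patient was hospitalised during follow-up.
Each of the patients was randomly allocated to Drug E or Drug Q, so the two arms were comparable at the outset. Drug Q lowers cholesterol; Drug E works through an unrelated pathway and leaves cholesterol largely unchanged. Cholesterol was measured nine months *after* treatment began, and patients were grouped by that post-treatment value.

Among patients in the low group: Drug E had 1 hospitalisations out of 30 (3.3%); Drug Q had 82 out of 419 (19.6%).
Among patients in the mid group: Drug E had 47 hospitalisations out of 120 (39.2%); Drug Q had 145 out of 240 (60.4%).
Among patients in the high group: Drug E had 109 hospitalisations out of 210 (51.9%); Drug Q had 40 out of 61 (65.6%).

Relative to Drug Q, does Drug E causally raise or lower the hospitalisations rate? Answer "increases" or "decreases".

The cholesterol-specific comparison favours Drug E throughout, but the pooled figures favour Drug Q. The question is whether to condition on cholesterol.
Cholesterol here is a post-treatment variable shaped by the drug; conditioning on it would introduce bias rather than remove it. The overall comparison is the causal one.
Pooled: Drug E 43.6% vs Drug Q 37.1%; Drug Q is lower overall.

increases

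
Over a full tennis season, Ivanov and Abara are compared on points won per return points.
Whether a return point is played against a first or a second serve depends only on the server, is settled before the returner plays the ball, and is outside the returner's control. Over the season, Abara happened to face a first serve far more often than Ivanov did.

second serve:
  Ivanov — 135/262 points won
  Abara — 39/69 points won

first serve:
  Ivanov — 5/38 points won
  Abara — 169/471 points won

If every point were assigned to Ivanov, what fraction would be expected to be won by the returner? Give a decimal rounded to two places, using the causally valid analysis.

Nothing the player does changes serve type; the imbalance is an allocation artefact. With serve type also predicting the outcome, the pooled figure is confounded, and the within-stratum comparison is the causal one.
Standardising Ivanov to the population serve type mix: 0.394·135/262 + 0.606·5/38 = 0.283.

0.28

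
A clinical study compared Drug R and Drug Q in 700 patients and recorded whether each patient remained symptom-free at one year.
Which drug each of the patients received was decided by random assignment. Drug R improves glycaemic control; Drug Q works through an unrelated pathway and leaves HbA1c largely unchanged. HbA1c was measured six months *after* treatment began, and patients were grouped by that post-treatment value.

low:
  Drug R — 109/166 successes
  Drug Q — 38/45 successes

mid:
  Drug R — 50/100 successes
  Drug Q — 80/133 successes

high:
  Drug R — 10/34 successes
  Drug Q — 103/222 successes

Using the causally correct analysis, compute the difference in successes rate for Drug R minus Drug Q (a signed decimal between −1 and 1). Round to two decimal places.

+0.01

HbA1c is downstream of the drug. One should not condition on a consequence of treatment, so the overall rates are the right comparison.
The causal difference is the pooled difference: 0.563 − 0.552 = +0.011.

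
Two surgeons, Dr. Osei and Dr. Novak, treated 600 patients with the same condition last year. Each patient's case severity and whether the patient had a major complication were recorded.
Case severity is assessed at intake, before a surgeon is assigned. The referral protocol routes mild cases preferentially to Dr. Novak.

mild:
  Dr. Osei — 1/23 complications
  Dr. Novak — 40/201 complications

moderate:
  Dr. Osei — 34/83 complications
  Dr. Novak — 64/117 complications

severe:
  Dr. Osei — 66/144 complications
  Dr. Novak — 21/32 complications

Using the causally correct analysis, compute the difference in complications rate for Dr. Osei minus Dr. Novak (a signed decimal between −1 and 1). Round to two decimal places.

Case severity differs across surgeons for reasons unrelated to any effect of the surgeon itself, and it separately predicts the outcome — a classic confounder. We must compare within case severity levels.
Adjusting over the population distribution of case severity: 0.373·(0.043−0.199) + 0.333·(0.410−0.547) + 0.293·(0.458−0.656) = -0.162.

-0.16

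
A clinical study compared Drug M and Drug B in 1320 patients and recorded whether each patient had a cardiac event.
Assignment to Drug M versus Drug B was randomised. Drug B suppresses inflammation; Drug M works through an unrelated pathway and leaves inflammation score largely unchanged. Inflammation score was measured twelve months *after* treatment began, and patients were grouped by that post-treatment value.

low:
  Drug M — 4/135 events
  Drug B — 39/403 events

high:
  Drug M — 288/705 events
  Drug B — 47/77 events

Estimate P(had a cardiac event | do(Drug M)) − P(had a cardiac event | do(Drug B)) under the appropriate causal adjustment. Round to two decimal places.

+0.17

Within every inflammation score level Drug M has the lower rate, yet pooled Drug B does — Simpson's reversal.
Inflammation score is downstream of the drug. One should not condition on a consequence of treatment, so the overall rates are the right comparison.
The causal difference is the pooled difference: 0.348 − 0.179 = +0.168.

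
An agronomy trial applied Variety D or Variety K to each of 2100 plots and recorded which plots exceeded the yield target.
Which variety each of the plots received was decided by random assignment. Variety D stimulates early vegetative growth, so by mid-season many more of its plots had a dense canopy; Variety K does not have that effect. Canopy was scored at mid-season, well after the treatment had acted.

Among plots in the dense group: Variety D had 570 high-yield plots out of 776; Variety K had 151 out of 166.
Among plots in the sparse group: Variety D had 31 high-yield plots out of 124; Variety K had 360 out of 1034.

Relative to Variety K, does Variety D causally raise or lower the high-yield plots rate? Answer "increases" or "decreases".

increases

Mid-season canopy here is a post-treatment variable shaped by the variety; conditioning on it would introduce bias rather than remove it. The overall comparison is the causal one.
Pooled: Variety D 66.8% vs Variety K 42.6%; Variety D is higher overall.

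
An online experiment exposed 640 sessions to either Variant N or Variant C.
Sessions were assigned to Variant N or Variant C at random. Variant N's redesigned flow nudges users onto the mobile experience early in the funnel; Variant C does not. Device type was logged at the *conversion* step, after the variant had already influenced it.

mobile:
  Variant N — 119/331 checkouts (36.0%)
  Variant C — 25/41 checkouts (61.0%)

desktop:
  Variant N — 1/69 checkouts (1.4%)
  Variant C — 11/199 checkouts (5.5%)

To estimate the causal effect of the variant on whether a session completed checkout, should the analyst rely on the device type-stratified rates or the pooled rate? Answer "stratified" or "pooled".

Device type lies on the pathway variant → device type → outcome, so adjusting for it blocks the indirect effect. For the total causal effect of variant, use the unadjusted pooled rates.
Pooled: Variant N 30.0% vs Variant C 15.0%; Variant N is higher overall.

pooled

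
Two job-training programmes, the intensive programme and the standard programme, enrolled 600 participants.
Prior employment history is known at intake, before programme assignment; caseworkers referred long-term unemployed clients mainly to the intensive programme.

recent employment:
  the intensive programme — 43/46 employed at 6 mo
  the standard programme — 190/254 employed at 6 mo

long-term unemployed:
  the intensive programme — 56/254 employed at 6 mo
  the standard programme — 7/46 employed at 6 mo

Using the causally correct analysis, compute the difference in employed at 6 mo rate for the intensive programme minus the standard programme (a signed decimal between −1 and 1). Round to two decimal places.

+0.13

Since prior employment history is a pre-existing factor (not a product of the programme) and it affects the outcome on its own, it is a confounder. The stratified rates, not the pooled rate, identify the causal effect.
Adjusting over the population distribution of prior employment history: 0.500·(0.935−0.748) + 0.500·(0.220−0.152) = +0.128.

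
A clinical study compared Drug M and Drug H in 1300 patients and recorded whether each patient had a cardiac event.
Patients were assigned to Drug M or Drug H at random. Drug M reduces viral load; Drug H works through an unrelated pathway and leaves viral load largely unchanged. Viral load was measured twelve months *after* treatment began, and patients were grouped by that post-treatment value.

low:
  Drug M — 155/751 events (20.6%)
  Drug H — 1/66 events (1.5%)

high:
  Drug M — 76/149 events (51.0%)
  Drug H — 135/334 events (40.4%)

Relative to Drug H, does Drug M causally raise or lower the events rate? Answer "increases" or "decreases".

Stratifying would compare drugs among patients the drugs themselves sorted into viral load groups — a form of selection on an intermediate. The unconditioned pooled rates give the total causal effect.
Pooled: Drug M 25.7% vs Drug H 34.0%; Drug M is lower overall.

decreases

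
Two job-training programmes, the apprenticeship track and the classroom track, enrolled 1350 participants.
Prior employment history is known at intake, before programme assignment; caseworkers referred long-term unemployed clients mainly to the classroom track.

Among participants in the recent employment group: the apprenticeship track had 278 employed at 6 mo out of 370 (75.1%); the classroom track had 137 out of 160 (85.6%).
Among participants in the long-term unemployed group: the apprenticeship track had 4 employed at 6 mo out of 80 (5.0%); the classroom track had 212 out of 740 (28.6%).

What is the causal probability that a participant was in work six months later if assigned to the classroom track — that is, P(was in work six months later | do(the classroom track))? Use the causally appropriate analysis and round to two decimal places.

the classroom track is higher inside every prior employment history stratum but the apprenticeship track is higher in aggregate. Whether to stratify depends on how prior employment history relates to the programme.
Since prior employment history is a pre-existing factor (not a product of the programme) and it affects the outcome on its own, it is a confounder. The stratified rates, not the pooled rate, identify the causal effect.
Standardising the classroom track to the population prior employment history mix: 0.393·137/160 + 0.607·212/740 = 0.510.

0.51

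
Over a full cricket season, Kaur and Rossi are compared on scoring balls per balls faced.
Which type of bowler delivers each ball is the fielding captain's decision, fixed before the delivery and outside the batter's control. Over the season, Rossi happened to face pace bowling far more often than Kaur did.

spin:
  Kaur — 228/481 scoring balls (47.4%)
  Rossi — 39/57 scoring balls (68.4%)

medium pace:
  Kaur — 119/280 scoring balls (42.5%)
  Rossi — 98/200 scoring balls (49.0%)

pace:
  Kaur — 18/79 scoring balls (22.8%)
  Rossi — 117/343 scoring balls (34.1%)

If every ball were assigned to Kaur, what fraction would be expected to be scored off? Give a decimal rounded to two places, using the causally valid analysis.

0.39

Nothing the player does changes bowling type; the imbalance is an allocation artefact. With bowling type also predicting the outcome, the pooled figure is confounded, and the within-stratum comparison is the causal one.
Standardising Kaur to the population bowling type mix: 0.374·228/481 + 0.333·119/280 + 0.293·18/79 = 0.386.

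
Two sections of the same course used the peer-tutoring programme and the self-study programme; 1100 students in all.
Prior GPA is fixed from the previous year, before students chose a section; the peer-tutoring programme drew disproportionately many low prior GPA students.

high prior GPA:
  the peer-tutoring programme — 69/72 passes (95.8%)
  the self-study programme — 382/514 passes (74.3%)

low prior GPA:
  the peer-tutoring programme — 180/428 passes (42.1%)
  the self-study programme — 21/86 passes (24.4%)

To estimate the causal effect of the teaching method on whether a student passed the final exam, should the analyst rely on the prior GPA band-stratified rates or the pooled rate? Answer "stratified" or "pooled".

stratified

Prior GPA band is set before the teaching method has any effect — it is not caused by the teaching method — and it independently drives the outcome. That makes it a confounder, so the causal comparison is within prior GPA band levels.
Within each level — high prior GPA: 95.8% vs 74.3%; low prior GPA: 42.1% vs 24.4% — the peer-tutoring programme is higher every time.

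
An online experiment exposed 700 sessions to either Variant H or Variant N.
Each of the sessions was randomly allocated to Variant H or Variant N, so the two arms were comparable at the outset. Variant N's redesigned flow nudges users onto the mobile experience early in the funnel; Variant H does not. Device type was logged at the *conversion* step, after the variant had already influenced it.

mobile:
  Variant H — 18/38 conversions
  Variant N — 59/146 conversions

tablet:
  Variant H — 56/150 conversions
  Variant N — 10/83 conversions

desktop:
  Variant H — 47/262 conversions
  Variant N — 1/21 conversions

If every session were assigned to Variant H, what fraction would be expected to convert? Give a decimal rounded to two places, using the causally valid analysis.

0.27

The distribution of device type is itself part of what the variant does — it is an intermediate outcome. Holding it fixed would remove that part of the effect; the total effect is the pooled difference.
So P(outcome | do(Variant H)) is just the pooled rate for Variant H: 121/450 = 0.269.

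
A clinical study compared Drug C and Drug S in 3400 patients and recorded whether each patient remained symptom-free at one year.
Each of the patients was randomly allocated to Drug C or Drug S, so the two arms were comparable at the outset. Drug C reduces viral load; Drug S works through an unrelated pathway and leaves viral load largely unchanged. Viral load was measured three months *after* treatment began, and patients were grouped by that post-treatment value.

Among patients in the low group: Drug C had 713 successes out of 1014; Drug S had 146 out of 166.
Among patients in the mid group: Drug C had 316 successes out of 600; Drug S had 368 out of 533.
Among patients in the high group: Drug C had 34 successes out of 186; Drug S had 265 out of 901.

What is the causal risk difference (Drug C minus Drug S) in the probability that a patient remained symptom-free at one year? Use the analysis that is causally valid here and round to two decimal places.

Drug S is higher inside every viral load stratum but Drug C is higher in aggregate. Whether to stratify depends on how viral load relates to the drug.
Viral load here is a post-treatment variable shaped by the drug; conditioning on it would introduce bias rather than remove it. The overall comparison is the causal one.
The causal difference is the pooled difference: 0.591 − 0.487 = +0.104.

+0.10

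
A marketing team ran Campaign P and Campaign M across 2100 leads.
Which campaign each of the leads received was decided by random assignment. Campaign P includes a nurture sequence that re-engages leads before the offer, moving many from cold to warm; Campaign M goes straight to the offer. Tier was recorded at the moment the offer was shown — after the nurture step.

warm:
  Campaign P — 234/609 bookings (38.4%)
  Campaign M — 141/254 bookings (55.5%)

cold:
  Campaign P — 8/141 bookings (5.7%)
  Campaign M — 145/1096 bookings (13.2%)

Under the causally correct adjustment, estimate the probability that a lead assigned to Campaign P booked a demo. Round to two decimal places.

0.32

The stratified and pooled comparisons disagree (Campaign M wins within each engagement tier; Campaign P wins overall), so the answer turns on the causal role of engagement tier.
Engagement tier is downstream of the campaign. One should not condition on a consequence of treatment, so the overall rates are the right comparison.
So P(outcome | do(Campaign P)) is just the pooled rate for Campaign P: 242/750 = 0.323.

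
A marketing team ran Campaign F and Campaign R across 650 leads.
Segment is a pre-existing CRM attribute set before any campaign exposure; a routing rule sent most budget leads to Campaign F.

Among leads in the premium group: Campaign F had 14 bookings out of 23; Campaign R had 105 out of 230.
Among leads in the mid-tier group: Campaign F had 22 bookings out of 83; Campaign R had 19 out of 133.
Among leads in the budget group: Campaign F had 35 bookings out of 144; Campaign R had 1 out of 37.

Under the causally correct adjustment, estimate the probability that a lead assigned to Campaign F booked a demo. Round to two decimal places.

0.39

Here customer segment is a common cause — it drives both which campaign a case falls under and the outcome. The crude comparison mixes populations; the stratum-specific rates are the causally relevant ones.
Standardising Campaign F to the population customer segment mix: 0.389·14/23 + 0.332·22/83 + 0.278·35/144 = 0.393.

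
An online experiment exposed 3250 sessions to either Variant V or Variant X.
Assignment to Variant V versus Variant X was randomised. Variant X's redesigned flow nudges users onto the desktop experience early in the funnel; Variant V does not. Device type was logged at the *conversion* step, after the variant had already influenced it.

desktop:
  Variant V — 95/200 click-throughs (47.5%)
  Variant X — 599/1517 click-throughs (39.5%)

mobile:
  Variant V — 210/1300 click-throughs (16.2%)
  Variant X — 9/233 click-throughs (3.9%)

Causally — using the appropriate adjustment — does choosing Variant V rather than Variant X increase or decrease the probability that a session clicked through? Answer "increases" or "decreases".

The stratified and pooled comparisons disagree (Variant V wins within each device type; Variant X wins overall), so the answer turns on the causal role of device type.
Stratifying would compare variants among sessions the variants themselves sorted into device type groups — a form of selection on an intermediate. The unconditioned pooled rates give the total causal effect.
Pooled: Variant V 20.3% vs Variant X 34.7%; Variant X is higher overall.

decreases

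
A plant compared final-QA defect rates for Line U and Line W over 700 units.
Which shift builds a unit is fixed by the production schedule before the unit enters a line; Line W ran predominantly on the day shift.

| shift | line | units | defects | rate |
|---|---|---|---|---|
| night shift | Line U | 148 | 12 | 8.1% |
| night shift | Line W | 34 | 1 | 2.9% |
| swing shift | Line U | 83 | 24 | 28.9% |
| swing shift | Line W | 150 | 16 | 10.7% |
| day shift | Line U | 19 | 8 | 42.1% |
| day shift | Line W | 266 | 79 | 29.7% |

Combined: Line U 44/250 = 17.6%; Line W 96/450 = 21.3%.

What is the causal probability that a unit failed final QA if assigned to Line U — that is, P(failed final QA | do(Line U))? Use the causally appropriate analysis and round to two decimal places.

The stratified and pooled comparisons disagree (Line W wins within each shift; Line U wins overall), so the answer turns on the causal role of shift.
Shift differs across lines for reasons unrelated to any effect of the line itself, and it separately predicts the outcome — a classic confounder. We must compare within shift levels.
Standardising Line U to the population shift mix: 0.260·12/148 + 0.333·24/83 + 0.407·8/19 = 0.289.

0.29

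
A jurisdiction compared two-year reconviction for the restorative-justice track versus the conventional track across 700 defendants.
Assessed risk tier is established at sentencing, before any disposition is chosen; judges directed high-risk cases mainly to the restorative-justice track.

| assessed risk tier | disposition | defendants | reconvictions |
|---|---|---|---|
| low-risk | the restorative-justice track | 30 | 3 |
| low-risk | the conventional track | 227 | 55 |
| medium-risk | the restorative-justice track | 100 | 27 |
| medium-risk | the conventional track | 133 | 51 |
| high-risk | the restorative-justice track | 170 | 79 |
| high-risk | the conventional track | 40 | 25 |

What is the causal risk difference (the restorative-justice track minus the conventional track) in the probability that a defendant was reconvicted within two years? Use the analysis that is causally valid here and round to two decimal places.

-0.14

Nothing the disposition does changes assessed risk tier; the imbalance is an allocation artefact. With assessed risk tier also predicting the outcome, the pooled figure is confounded, and the within-stratum comparison is the causal one.
Adjusting over the population distribution of assessed risk tier: 0.367·(0.100−0.242) + 0.333·(0.270−0.383) + 0.300·(0.465−0.625) = -0.138.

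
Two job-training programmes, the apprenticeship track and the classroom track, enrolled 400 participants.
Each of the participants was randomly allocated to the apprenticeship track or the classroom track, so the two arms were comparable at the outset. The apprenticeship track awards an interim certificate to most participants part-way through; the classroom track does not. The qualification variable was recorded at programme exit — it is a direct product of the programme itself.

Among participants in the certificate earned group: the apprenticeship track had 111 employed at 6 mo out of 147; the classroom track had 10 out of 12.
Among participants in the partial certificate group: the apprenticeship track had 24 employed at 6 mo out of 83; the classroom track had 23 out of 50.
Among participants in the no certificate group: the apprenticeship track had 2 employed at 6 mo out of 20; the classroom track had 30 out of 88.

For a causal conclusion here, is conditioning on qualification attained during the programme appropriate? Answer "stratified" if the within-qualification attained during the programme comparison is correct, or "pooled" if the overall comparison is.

pooled

The stratified and pooled comparisons disagree (the classroom track wins within each qualification attained during the programme; the apprenticeship track wins overall), so the answer turns on the causal role of qualification attained during the programme.
Stratifying would compare programmes among participants the programmes themselves sorted into qualification attained during the programme groups — a form of selection on an intermediate. The unconditioned pooled rates give the total causal effect.
Pooled: the apprenticeship track 54.8% vs the classroom track 42.0%; the apprenticeship track is higher overall.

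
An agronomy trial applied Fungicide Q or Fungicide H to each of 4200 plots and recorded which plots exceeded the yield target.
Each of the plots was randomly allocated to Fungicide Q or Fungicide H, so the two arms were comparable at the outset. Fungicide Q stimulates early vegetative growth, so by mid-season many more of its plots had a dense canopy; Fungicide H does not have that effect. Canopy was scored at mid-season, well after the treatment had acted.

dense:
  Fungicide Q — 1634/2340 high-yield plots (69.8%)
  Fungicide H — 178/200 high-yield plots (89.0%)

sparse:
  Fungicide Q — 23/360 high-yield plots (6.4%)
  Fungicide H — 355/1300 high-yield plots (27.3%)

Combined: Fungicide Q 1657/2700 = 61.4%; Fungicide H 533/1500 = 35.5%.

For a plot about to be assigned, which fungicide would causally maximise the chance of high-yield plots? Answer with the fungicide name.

Fungicide Q

The stratified and pooled comparisons disagree (Fungicide H wins within each mid-season canopy; Fungicide Q wins overall), so the answer turns on the causal role of mid-season canopy.
Stratifying would compare fungicides among plots the fungicides themselves sorted into mid-season canopy groups — a form of selection on an intermediate. The unconditioned pooled rates give the total causal effect.
Pooled: Fungicide Q 61.4% vs Fungicide H 35.5%; Fungicide Q is higher overall.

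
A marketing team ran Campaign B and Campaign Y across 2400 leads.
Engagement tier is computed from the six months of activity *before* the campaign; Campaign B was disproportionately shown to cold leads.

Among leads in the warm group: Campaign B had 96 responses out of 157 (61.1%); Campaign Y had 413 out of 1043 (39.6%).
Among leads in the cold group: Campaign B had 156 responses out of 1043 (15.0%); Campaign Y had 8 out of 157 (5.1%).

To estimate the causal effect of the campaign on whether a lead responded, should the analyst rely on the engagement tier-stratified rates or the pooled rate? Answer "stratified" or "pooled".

stratified

Engagement tier satisfies the back-door criterion: it is not a descendant of the campaign, and it blocks the spurious path from campaign to outcome. Adjusting for it (i.e., using the within-engagement tier rates) gives the causal effect.
Within each level — warm: 61.1% vs 39.6%; cold: 15.0% vs 5.1% — Campaign B is higher every time.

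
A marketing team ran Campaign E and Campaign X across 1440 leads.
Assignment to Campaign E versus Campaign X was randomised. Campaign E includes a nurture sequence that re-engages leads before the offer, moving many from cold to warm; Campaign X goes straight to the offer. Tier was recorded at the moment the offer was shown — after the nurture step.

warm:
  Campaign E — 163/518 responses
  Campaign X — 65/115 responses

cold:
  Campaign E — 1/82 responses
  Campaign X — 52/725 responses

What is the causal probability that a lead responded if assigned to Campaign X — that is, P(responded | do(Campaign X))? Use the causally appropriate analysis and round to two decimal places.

Campaign X is higher inside every engagement tier stratum but Campaign E is higher in aggregate. Whether to stratify depends on how engagement tier relates to the campaign.
Engagement tier here is a post-treatment variable shaped by the campaign; conditioning on it would introduce bias rather than remove it. The overall comparison is the causal one.
So P(outcome | do(Campaign X)) is just the pooled rate for Campaign X: 117/840 = 0.139.

0.14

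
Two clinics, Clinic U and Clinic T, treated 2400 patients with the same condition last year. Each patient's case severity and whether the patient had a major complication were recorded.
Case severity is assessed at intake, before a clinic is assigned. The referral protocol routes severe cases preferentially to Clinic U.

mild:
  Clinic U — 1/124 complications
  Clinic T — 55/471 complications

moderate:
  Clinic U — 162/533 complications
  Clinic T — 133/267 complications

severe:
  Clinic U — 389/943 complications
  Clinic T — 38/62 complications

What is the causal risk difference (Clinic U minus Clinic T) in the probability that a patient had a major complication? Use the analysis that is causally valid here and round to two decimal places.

-0.18

The stratified and pooled comparisons disagree (Clinic U wins within each case severity; Clinic T wins overall), so the answer turns on the causal role of case severity.
Nothing the clinic does changes case severity; the imbalance is an allocation artefact. With case severity also predicting the outcome, the pooled figure is confounded, and the within-stratum comparison is the causal one.
Adjusting over the population distribution of case severity: 0.248·(0.008−0.117) + 0.333·(0.304−0.498) + 0.419·(0.413−0.613) = -0.176.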